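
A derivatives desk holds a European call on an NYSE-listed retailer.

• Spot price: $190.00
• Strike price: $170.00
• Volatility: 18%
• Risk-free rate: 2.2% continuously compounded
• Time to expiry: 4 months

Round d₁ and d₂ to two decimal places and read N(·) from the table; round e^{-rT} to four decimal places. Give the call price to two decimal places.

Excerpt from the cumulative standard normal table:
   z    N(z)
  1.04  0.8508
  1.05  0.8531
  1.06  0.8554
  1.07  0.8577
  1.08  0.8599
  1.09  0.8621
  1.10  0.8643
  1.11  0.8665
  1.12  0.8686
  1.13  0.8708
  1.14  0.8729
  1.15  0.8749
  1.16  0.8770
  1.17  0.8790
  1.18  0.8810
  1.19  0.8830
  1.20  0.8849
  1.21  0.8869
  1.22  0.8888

σ√T = 0.18·√0.3333 = 0.1039
d₁ = [ln(190/170) + (0.022 + 0.18²/2)·0.3333] / 0.1039 = [0.1112 + 0.0127] / 0.1039 = 1.1928 ≈ 1.19
d₂ = d₁ − σ√T = 1.1928 − 0.1039 = 1.0889 ≈ 1.09
exp(−rT) = exp(−0.022·0.3333) = 0.9927
N(d₁) = N(1.19) = 0.8830;  N(d₂) = N(1.09) = 0.8621
C = 190·0.8830 − 170·0.9927·0.8621 = 167.7700 − 145.4871 = 22.2829

$22.28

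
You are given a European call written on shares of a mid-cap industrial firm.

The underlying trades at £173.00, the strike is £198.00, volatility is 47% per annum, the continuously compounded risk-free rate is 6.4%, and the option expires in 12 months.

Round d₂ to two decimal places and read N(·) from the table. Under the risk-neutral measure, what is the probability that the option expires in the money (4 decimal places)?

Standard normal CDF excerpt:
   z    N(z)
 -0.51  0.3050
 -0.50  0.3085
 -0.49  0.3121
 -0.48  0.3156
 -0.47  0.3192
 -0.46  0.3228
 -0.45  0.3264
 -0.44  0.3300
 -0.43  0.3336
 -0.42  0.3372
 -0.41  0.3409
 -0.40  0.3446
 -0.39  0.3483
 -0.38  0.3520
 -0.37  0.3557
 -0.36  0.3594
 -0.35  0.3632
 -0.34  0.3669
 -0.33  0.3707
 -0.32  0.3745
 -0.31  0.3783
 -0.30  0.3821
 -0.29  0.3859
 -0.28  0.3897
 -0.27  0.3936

0.3483

T = 1;  σ√T = 0.4700
d₁ = [ln(173/198) + (0.064 + 0.47²/2)·1] / 0.4700 = [-0.1350 + 0.1744] / 0.4700 = 0.0840 ⇒ 0.08
d₂ = d₁ − σ√T = 0.0840 − 0.4700 = -0.3860 ⇒ -0.39
Pr(exercise) under Q = N(d₂) = 0.3483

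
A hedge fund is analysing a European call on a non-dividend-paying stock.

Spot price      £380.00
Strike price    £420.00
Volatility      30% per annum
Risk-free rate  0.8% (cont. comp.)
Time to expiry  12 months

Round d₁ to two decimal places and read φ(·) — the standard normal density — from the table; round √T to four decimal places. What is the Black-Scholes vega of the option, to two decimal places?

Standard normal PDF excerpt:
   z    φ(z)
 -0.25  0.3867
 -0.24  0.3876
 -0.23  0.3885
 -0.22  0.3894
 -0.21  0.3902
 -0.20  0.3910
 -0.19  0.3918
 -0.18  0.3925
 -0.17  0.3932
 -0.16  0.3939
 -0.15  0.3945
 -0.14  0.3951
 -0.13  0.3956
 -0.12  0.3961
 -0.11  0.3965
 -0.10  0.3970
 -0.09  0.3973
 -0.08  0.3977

149.68

σ√T = 0.3·√1 = 0.3000
d₁ = [ln(380/420) + (0.008 + 0.3²/2)·1] / 0.3000 = [-0.1001 + 0.0530] / 0.3000 = -0.1569 ⇒ -0.16
√T = √1 = 1.0000
φ(d₁) = φ(-0.16) = 0.3939
vega = S·φ(d₁)·√T = 380·0.3939·1.0000 = 149.6820
(Call and put vega coincide under Black-Scholes.)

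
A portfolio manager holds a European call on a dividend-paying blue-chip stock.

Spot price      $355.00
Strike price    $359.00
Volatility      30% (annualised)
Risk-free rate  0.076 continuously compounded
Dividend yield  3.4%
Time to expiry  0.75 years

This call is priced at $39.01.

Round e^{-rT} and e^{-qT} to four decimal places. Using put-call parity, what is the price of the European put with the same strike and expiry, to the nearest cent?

e^(−qT) = e^(−0.034·0.75) = 0.9748;  e^(−rT) = e^(−0.076·0.75) = 0.9446
Put-call parity: C − P = S·e^(−qT) − K·e^(−rT) = 355·0.9748 − 359·0.9446 = 346.0540 − 339.1114 = 6.9426
P = C − (C − P) = 39.01 − (6.9426) = 32.0674

$32.07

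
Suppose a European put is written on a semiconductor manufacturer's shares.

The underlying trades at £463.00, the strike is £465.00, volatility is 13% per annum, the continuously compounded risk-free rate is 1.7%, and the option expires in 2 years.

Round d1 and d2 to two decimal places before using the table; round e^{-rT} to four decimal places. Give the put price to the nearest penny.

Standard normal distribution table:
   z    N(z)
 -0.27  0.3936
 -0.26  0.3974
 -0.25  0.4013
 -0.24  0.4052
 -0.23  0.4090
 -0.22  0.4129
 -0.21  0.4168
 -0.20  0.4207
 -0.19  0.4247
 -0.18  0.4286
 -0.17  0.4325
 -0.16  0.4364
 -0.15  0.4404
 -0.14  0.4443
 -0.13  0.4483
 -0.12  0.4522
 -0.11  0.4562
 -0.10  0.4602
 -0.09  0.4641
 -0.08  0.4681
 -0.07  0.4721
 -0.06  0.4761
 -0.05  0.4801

£26.39

σ√T = 0.13 × 1.4142 = 0.1838
d₁ = [ln(463/465) + (0.017 + ½·0.13²)·2] / (σ√T) = (-0.0043 + 0.0509) / 0.1838 = 0.2534 which rounds to 0.25
d₂ = 0.2534 − 0.1838 = 0.0696 which rounds to 0.07
e^(−rT) = e^(−0.017·2) = 0.9666
N(−d₂) = N(-0.07) = 0.4721;  N(−d₁) = N(-0.25) = 0.4013
P = 465·0.9666·0.4721 − 463·0.4013 = 212.1943 − 185.8019 = 26.3924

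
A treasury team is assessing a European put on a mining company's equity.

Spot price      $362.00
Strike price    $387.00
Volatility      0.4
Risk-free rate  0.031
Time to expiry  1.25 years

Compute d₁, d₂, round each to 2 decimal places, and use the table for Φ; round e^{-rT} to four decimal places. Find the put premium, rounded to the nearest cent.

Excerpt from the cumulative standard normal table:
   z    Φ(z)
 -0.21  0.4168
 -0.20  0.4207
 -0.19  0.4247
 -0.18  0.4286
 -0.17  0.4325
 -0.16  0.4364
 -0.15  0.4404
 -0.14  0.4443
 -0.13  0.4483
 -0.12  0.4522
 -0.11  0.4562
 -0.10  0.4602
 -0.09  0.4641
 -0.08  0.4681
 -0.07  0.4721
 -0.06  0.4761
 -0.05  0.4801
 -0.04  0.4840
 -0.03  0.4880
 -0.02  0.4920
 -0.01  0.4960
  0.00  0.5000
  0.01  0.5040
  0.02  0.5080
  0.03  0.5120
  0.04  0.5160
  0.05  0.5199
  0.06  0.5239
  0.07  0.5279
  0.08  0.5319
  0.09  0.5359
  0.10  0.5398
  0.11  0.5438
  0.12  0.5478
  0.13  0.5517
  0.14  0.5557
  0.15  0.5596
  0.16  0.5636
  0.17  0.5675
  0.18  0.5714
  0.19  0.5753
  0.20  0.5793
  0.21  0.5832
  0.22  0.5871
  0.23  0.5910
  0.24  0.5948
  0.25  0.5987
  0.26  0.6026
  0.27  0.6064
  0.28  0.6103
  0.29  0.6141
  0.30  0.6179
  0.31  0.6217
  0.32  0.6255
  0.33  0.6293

$70.65

T = 1.25;  σ√T = 0.4472
d₁ = [ln(362/387) + (0.031 + 0.4²/2)·1.25] / 0.4472 = [-0.0668 + 0.1388] / 0.4472 = 0.1609 ⇒ 0.16
d₂ = d₁ − σ√T = 0.1609 − 0.4472 = -0.2863 ⇒ -0.29
exp(−rT) = exp(−0.031·1.25) = 0.9620
N(−d₂) = N(0.29) = 0.6141;  N(−d₁) = N(-0.16) = 0.4364
P = 387·0.9620·0.6141 − 362·0.4364 = 228.6257 − 157.9768 = 70.6489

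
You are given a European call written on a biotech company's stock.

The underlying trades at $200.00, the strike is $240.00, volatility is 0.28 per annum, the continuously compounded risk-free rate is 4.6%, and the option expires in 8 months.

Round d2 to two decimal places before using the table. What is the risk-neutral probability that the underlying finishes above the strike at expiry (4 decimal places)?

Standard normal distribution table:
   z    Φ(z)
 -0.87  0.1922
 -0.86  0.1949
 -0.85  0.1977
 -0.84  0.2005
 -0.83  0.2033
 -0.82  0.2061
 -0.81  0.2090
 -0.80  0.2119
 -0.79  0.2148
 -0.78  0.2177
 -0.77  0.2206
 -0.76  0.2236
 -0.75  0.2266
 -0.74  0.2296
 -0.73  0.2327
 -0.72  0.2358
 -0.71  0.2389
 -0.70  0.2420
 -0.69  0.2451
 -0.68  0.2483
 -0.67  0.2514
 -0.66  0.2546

σ√T = 0.28 × 0.8165 = 0.2286
d₁ = [ln(200/240) + (0.046 + 0.28²/2)·0.6667] / 0.2286 = [-0.1823 + 0.0568] / 0.2286 = -0.5490 which rounds to -0.55
d₂ = d₁ − σ√T = -0.5490 − 0.2286 = -0.7777 which rounds to -0.78
Pr(exercise) under Q = N(d₂) = 0.2177

0.2177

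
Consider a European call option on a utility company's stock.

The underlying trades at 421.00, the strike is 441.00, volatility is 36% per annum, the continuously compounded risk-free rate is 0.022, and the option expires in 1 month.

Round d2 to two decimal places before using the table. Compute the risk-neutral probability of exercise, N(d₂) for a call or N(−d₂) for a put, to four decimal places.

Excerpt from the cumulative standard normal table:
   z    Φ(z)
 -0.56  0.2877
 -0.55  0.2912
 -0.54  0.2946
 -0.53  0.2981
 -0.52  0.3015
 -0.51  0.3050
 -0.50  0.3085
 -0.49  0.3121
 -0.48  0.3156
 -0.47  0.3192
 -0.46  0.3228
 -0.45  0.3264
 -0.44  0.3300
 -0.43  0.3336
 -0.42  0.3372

σ√T = 0.36·√0.08333 = 0.1039
d₁ = [ln(421/441) + (0.022 + 0.36²/2)·0.08333] / 0.1039 = [-0.0464 + 0.0072] / 0.1039 = -0.3770 which rounds to -0.38
d₂ = d₁ − σ√T = -0.3770 − 0.1039 = -0.4809 which rounds to -0.48
Risk-neutral Pr[S_T > K] = N(d₂) = N(-0.48) = 0.3156

0.3156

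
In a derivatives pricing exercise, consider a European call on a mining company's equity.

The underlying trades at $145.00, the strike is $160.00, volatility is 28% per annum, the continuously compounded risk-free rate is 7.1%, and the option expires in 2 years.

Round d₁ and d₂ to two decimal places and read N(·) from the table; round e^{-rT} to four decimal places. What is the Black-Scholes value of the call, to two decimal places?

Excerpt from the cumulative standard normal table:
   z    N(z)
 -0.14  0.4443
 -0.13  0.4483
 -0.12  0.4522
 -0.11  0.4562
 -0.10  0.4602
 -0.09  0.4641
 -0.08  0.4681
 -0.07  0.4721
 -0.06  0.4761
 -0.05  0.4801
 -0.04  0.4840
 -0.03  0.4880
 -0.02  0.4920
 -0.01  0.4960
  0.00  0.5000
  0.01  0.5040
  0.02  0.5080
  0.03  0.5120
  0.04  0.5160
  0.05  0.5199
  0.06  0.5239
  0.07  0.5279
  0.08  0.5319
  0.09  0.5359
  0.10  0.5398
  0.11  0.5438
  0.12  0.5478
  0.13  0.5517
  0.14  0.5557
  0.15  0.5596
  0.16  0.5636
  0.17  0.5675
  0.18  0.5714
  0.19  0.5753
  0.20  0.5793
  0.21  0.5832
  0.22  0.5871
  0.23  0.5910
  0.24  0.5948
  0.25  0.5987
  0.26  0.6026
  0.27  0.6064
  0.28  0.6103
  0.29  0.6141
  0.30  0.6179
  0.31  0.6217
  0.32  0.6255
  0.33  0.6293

$25.72

σ√T = 0.28 × 1.4142 = 0.3960
d₁ = [ln(145/160) + (0.071 + ½·0.28²)·2] / (σ√T) = (-0.0984 + 0.2204) / 0.3960 = 0.3080 ⇒ 0.31
d₂ = 0.3080 − 0.3960 = -0.0880 ⇒ -0.09
exp(−rT) = exp(−0.071·2) = 0.8676
N(d₁) = N(0.31) = 0.6217;  N(d₂) = N(-0.09) = 0.4641
C = 145·0.6217 − 160·0.8676·0.4641 = 90.1465 − 64.4245 = 25.7220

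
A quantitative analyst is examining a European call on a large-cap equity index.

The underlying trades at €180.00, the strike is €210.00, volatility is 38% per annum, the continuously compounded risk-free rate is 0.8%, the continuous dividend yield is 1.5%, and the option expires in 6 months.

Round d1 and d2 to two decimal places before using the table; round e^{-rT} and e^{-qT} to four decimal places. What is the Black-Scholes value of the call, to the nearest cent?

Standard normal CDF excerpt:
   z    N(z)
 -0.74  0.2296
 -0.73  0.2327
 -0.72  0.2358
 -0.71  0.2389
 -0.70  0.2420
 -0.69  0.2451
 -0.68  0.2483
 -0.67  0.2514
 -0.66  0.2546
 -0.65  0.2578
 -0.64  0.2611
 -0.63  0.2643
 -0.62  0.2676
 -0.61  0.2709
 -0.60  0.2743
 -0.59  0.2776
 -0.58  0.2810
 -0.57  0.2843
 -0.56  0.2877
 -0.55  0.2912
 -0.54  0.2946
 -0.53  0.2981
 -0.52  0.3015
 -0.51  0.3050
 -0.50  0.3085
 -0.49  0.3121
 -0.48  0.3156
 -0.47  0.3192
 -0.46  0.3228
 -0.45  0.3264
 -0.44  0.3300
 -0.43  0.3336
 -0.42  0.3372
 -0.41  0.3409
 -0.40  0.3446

€8.99

T = 0.5;  σ√T = 0.2687
d₁ = [ln(180/210) + (0.008 − 0.015 + 0.38²/2)·0.5] / 0.2687 = [-0.1542 + 0.0326] / 0.2687 = -0.4524 ≈ -0.45
d₂ = d₁ − σ√T = -0.4524 − 0.2687 = -0.7211 ≈ -0.72
exp(−qT) = exp(−0.015·0.5) = 0.9925;  exp(−rT) = exp(−0.008·0.5) = 0.9960
N(d₁) = N(-0.45) = 0.3264;  N(d₂) = N(-0.72) = 0.2358
C = 180·0.9925·0.3264 − 210·0.9960·0.2358 = 58.3114 − 49.3199 = 8.9914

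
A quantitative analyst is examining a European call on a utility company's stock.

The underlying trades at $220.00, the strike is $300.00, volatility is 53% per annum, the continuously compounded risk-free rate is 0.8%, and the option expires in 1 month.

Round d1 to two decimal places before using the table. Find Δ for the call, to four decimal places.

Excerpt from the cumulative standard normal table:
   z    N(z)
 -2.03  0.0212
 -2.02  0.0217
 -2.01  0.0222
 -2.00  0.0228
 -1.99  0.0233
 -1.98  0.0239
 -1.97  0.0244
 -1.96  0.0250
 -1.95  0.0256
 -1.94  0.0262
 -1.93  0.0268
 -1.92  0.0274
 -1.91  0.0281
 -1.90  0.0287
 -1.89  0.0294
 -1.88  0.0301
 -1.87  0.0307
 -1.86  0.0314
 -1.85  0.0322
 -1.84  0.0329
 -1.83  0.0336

σ√T = 0.53 × 0.2887 = 0.1530
d₁ = [ln(220/300) + (0.008 + 0.53²/2)·0.08333] / 0.1530 = [-0.3102 + 0.0124] / 0.1530 = -1.9463 → -1.95
N(d₁) = N(-1.95) = 0.0256
Δ_call = N(d₁) = 0.0256

0.0256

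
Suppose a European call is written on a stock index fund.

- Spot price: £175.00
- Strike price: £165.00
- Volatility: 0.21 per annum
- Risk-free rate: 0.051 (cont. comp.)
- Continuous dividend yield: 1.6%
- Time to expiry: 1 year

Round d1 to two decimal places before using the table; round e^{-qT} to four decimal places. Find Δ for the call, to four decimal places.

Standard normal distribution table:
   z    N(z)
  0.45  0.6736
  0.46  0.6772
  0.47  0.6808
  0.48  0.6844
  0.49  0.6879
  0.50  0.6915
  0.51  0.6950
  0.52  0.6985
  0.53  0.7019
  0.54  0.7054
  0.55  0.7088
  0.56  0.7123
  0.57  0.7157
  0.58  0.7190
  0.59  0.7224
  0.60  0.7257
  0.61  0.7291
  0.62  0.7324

0.6975

σ√T = 0.21·√1 = 0.2100
d₁ = [ln(175/165) + (0.051 − 0.016 + 0.21²/2)·1] / 0.2100 = [0.0588 + 0.0570] / 0.2100 = 0.5519 → 0.55
N(d₁) = N(0.55) = 0.7088
Δ_call = e^(−qT)·N(d₁) = 0.9841·0.7088 = 0.6975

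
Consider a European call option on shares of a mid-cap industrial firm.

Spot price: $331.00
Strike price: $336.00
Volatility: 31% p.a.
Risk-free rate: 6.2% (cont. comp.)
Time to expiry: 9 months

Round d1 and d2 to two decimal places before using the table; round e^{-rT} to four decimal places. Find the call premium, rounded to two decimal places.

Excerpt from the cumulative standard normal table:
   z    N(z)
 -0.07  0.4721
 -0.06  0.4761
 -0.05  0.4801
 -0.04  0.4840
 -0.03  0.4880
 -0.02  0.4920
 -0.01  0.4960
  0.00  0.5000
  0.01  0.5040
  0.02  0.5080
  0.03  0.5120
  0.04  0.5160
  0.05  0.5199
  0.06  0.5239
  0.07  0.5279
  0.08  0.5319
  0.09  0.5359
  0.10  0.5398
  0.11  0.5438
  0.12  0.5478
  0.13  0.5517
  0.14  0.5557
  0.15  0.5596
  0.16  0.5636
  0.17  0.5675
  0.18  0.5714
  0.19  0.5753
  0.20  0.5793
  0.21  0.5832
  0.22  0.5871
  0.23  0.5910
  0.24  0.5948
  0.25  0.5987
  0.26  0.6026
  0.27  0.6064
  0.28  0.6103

σ√T = 0.31·√0.75 = 0.2685
d₁ = [ln(331/336) + (0.062 + 0.31²/2)·0.75] / 0.2685 = [-0.0150 + 0.0825] / 0.2685 = 0.2516 ≈ 0.25
d₂ = d₁ − σ√T = 0.2516 − 0.2685 = -0.0169 ≈ -0.02
e^(−rT) = e^(−0.062·0.75) = 0.9546
N(d₁) = N(0.25) = 0.5987;  N(d₂) = N(-0.02) = 0.4920
C = 331·0.5987 − 336·0.9546·0.4920 = 198.1697 − 157.8068 = 40.3629

$40.36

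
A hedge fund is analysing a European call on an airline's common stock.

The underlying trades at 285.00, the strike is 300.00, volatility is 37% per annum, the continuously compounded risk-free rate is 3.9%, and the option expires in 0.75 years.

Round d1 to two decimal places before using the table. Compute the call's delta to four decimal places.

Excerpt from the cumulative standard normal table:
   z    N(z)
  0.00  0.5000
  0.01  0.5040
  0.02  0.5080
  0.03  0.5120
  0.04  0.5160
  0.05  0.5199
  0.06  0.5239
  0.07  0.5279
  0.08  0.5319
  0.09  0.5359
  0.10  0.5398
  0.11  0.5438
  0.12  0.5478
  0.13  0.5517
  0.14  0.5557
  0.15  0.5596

T = 0.75;  σ√T = 0.3204
ln(S/K) + (r + σ²/2)T = ln(285/300) + (0.039 + 0.37²/2)·0.75 = -0.0513 + 0.0806 = 0.0293
d₁ = 0.0293 / 0.3204 = 0.0914 → 0.09
N(d₁) = N(0.09) = 0.5359
Δ_call = N(d₁) = 0.5359

0.5359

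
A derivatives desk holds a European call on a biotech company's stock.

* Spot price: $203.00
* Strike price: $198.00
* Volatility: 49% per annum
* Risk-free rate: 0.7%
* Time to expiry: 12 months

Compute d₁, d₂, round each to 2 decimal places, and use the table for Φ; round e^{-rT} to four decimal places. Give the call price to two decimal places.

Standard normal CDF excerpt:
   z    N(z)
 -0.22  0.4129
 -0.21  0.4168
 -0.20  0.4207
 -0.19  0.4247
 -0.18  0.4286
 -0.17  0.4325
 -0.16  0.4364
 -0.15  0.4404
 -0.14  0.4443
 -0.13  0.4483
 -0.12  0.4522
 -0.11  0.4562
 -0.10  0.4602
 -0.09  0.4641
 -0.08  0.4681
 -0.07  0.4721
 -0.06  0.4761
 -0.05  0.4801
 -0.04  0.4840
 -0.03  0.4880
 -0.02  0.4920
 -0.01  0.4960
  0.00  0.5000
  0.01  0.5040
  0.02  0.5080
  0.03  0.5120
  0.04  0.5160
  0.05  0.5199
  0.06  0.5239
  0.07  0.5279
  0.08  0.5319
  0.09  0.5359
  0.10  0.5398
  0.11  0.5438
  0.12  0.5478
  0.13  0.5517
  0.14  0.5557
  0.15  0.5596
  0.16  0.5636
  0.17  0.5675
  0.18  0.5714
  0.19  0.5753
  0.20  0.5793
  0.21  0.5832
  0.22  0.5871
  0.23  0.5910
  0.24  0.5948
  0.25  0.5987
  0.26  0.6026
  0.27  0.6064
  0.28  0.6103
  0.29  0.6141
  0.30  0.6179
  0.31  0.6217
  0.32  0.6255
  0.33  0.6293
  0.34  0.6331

σ√T = 0.49·√1 = 0.4900
ln(S/K) + (r + σ²/2)T = ln(203/198) + (0.007 + 0.49²/2)·1 = 0.0249 + 0.1270 = 0.1520
d₁ = 0.1520 / 0.4900 = 0.3102 ≈ 0.31
d₂ = d₁ − σ√T = 0.3102 − 0.4900 = -0.1798 ≈ -0.18
e^(−rT) = e^(−0.007·1) = 0.9930
N(d₁) = N(0.31) = 0.6217;  N(d₂) = N(-0.18) = 0.4286
C = 203·0.6217 − 198·0.9930·0.4286 = 126.2051 − 84.2688 = 41.9363

$41.94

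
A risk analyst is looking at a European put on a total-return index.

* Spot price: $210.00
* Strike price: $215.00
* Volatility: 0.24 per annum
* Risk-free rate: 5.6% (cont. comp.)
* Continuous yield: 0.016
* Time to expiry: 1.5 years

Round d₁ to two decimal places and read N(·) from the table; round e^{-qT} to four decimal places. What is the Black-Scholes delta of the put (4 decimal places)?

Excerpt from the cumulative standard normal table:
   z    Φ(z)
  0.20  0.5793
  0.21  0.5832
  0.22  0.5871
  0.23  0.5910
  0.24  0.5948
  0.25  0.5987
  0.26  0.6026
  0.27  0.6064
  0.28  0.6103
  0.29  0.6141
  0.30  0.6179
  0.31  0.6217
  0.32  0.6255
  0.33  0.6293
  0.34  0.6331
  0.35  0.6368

T = 1.5;  σ√T = 0.2939
d₁ = [ln(210/215) + (0.056 − 0.016 + 0.24²/2)·1.5] / 0.2939 = [-0.0235 + 0.1032] / 0.2939 = 0.2710 which rounds to 0.27
N(d₁) = N(0.27) = 0.6064
Δ_put = exp(−qT)·(N(d₁) − 1) = 0.9763·(0.6064 − 1) = -0.3843

-0.3843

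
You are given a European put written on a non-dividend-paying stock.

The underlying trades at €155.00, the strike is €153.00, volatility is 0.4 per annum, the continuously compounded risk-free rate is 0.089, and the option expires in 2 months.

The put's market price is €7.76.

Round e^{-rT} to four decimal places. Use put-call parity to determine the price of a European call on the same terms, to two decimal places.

exp(−rT) = exp(−0.089·0.1667) = 0.9853
Put-call parity: C − P = S − K·e^(−rT) = 155 − 153·0.9853 = 155 − 150.7509 = 4.2491
C = P + (C − P) = 7.76 + (4.2491) = 12.0091

€12.01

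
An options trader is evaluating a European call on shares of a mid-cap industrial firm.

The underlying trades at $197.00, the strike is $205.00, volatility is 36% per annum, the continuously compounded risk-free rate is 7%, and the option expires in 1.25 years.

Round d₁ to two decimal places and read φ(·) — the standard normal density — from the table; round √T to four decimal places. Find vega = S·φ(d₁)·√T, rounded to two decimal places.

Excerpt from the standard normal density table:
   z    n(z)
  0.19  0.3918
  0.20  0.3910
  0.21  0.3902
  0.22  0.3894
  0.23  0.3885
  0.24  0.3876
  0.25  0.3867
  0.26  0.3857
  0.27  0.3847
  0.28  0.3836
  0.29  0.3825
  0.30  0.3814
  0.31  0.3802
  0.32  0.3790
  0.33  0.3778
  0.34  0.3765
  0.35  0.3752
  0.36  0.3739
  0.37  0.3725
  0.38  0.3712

σ√T = 0.36·√1.25 = 0.4025
d₁ = [ln(197/205) + (0.07 + ½·0.36²)·1.25] / (σ√T) = (-0.0398 + 0.1685) / 0.4025 = 0.3197 ≈ 0.32
√T = √1.25 = 1.1180
φ(d₁) = φ(0.32) = 0.3790
vega = S·φ(d₁)·√T = 197·0.3790·1.1180 = 83.4732

83.47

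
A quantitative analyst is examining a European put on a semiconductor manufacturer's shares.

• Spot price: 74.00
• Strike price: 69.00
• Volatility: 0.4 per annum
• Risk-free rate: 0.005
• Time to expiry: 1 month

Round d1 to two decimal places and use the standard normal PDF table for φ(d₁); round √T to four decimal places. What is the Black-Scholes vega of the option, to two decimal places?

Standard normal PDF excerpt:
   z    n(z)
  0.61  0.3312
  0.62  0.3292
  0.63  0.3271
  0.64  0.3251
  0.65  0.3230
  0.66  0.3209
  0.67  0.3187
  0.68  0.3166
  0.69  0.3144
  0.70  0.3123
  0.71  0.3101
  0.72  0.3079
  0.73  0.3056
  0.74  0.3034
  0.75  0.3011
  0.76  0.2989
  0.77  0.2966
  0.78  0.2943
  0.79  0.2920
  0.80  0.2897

6.81

σ√T = 0.4 × 0.2887 = 0.1155
ln(S/K) + (r + σ²/2)T = ln(74/69) + (0.005 + 0.4²/2)·0.08333 = 0.0700 + 0.0071 = 0.0770
d₁ = 0.0770 / 0.1155 = 0.6672 → 0.67
√T = √0.08333 = 0.2887
φ(d₁) = φ(0.67) = 0.3187
vega = S·φ(d₁)·√T = 74·0.3187·0.2887 = 6.8086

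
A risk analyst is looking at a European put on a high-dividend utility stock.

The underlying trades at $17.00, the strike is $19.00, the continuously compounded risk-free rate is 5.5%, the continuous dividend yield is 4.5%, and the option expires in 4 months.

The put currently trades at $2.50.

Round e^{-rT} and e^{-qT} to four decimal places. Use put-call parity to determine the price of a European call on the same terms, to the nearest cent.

$0.59

e^(−qT) = e^(−0.045·0.3333) = 0.9851;  e^(−rT) = e^(−0.055·0.3333) = 0.9818
Put-call parity: C − P = S·e^(−qT) − K·e^(−rT) = 17·0.9851 − 19·0.9818 = 16.7467 − 18.6542 = -1.9075
C = P + (C − P) = 2.50 + (-1.9075) = 0.5925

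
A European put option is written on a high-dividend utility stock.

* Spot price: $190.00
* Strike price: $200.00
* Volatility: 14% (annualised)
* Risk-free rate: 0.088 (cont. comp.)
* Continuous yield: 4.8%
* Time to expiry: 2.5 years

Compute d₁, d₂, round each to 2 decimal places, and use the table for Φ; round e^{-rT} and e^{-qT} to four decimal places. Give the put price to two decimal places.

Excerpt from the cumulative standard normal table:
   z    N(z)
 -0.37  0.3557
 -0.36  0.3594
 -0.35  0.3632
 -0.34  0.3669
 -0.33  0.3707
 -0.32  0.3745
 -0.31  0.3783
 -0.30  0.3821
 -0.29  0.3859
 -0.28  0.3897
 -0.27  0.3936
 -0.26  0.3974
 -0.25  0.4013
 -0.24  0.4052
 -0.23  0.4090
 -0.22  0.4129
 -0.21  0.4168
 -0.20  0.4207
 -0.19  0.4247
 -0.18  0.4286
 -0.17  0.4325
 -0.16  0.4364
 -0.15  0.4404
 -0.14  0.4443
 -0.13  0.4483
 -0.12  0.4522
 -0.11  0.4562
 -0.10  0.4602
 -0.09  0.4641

σ√T = 0.14·√2.5 = 0.2214
d₁ = [ln(190/200) + (0.088 − 0.048 + 0.14²/2)·2.5] / 0.2214 = [-0.0513 + 0.1245] / 0.2214 = 0.3307 which rounds to 0.33
d₂ = d₁ − σ√T = 0.3307 − 0.2214 = 0.1094 which rounds to 0.11
exp(−qT) = exp(−0.048·2.5) = 0.8869;  exp(−rT) = exp(−0.088·2.5) = 0.8025
N(−d₂) = N(-0.11) = 0.4562;  N(−d₁) = N(-0.33) = 0.3707
P = 200·0.8025·0.4562 − 190·0.8869·0.3707 = 73.2201 − 62.4670 = 10.7531

$10.75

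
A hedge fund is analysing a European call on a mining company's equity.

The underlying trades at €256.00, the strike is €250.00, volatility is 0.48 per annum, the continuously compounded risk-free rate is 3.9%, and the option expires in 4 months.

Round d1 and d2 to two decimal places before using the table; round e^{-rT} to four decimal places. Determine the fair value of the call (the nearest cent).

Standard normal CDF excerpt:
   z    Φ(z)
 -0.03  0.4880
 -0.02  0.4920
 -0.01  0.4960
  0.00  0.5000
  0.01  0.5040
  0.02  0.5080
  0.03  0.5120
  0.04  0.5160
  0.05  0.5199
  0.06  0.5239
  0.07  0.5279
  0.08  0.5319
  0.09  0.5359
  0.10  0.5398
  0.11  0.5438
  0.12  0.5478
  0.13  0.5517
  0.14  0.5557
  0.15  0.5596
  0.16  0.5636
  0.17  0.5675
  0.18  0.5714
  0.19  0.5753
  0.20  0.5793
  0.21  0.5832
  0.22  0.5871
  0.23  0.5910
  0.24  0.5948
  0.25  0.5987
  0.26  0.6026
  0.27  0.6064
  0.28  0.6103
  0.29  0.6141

σ√T = 0.48·√0.3333 = 0.2771
d₁ = [ln(256/250) + (0.039 + ½·0.48²)·0.3333] / (σ√T) = (0.0237 + 0.0514) / 0.2771 = 0.2711 → 0.27
d₂ = 0.2711 − 0.2771 = -0.0061 → -0.01
exp(−rT) = exp(−0.039·0.3333) = 0.9871
C = 256·N(0.27) − 250·0.9871·N(-0.01) = 256·0.6064 − 250·0.9871·0.4960 = 155.2384 − 122.4004 = 32.8380

€32.84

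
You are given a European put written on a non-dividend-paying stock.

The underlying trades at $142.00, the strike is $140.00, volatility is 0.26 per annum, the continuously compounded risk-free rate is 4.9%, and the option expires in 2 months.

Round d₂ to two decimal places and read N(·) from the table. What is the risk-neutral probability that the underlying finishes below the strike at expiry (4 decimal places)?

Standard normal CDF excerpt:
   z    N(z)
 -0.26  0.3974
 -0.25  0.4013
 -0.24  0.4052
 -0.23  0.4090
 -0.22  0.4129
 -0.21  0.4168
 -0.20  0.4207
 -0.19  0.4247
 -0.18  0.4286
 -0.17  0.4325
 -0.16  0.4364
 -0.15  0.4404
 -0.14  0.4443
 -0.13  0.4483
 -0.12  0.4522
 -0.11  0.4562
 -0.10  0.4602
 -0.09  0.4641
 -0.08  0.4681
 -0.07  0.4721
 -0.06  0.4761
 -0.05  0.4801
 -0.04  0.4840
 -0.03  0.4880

T = 0.1667;  σ√T = 0.1061
d₁ = [ln(142/140) + (0.049 + ½·0.26²)·0.1667] / (σ√T) = (0.0142 + 0.0138) / 0.1061 = 0.2636 ⇒ 0.26
d₂ = 0.2636 − 0.1061 = 0.1575 ⇒ 0.16
Risk-neutral Pr[S_T < K] = N(−d₂) = N(-0.16) = 0.4364

0.4364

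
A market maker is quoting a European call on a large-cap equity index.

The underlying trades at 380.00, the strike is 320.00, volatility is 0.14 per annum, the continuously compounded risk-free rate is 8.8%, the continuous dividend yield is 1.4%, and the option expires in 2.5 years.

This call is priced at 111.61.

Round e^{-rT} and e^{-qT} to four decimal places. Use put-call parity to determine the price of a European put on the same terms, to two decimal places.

1.48

e^(−qT) = e^(−0.014·2.5) = 0.9656;  e^(−rT) = e^(−0.088·2.5) = 0.8025
Put-call parity: C − P = S·e^(−qT) − K·e^(−rT) = 380·0.9656 − 320·0.8025 = 366.9280 − 256.8000 = 110.1280
P = C − (C − P) = 111.61 − (110.1280) = 1.4820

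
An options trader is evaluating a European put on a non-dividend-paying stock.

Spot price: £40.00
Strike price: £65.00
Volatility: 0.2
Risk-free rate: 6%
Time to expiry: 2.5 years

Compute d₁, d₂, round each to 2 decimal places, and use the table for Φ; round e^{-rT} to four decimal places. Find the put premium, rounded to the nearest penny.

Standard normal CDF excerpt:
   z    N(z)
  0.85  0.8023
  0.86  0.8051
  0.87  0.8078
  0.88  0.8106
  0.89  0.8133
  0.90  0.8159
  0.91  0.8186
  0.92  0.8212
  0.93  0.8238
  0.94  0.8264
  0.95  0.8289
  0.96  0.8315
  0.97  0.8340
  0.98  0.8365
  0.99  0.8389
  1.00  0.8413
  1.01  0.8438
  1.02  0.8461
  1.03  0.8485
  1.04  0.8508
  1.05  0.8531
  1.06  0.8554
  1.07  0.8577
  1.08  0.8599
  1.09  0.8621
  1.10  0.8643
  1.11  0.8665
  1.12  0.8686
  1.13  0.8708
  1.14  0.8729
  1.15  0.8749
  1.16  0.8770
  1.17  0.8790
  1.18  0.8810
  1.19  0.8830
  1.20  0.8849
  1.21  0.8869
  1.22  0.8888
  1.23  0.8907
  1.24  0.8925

£17.09

σ√T = 0.2 × 1.5811 = 0.3162
d₁ = [ln(40/65) + (0.06 + 0.2²/2)·2.5] / 0.3162 = [-0.4855 + 0.2000] / 0.3162 = -0.9029 ≈ -0.90
d₂ = d₁ − σ√T = -0.9029 − 0.3162 = -1.2191 ≈ -1.22
e^(−rT) = e^(−0.06·2.5) = 0.8607
N(−d₂) = N(1.22) = 0.8888;  N(−d₁) = N(0.90) = 0.8159
P = 65·0.8607·0.8888 − 40·0.8159 = 49.7244 − 32.6360 = 17.0884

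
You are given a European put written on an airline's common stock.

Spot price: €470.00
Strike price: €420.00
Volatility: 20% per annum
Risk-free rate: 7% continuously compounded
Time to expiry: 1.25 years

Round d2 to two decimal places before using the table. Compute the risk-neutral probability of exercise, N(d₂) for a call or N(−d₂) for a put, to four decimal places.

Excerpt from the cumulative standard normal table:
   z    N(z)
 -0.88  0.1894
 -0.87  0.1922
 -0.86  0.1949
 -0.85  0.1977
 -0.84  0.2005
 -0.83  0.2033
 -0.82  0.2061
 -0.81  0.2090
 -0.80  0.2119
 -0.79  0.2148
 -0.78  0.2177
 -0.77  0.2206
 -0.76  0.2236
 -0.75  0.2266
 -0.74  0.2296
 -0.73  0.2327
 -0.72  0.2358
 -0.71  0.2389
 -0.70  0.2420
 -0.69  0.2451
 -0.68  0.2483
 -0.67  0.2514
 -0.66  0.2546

T = 1.25;  σ√T = 0.2236
d₁ = [ln(470/420) + (0.07 + 0.2²/2)·1.25] / 0.2236 = [0.1125 + 0.1125] / 0.2236 = 1.0061 ⇒ 1.01
d₂ = d₁ − σ√T = 1.0061 − 0.2236 = 0.7825 ⇒ 0.78
Risk-neutral Pr[S_T < K] = N(−d₂) = N(-0.78) = 0.2177

0.2177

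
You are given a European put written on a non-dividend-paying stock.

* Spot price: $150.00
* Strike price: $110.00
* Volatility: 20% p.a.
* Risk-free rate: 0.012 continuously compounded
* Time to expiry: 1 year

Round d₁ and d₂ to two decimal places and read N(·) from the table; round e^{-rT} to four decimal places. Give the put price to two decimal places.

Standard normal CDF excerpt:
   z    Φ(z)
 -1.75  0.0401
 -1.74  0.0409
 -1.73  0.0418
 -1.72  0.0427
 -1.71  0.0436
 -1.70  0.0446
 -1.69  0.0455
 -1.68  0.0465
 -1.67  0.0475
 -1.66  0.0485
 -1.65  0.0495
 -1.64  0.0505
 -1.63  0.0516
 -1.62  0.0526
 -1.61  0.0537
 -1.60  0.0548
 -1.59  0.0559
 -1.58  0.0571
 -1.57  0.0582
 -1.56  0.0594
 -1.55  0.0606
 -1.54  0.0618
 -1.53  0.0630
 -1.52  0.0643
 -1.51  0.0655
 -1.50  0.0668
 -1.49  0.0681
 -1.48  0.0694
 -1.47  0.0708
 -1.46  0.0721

$0.58

σ√T = 0.2·√1 = 0.2000
ln(S/K) + (r + σ²/2)T = ln(150/110) + (0.012 + 0.2²/2)·1 = 0.3102 + 0.0320 = 0.3422
d₁ = 0.3422 / 0.2000 = 1.7108 → 1.71
d₂ = d₁ − σ√T = 1.7108 − 0.2000 = 1.5108 → 1.51
exp(−rT) = exp(−0.012·1) = 0.9881
P = 110·0.9881·N(-1.51) − 150·N(-1.71) = 110·0.9881·0.0655 − 150·0.0436 = 7.1193 − 6.5400 = 0.5793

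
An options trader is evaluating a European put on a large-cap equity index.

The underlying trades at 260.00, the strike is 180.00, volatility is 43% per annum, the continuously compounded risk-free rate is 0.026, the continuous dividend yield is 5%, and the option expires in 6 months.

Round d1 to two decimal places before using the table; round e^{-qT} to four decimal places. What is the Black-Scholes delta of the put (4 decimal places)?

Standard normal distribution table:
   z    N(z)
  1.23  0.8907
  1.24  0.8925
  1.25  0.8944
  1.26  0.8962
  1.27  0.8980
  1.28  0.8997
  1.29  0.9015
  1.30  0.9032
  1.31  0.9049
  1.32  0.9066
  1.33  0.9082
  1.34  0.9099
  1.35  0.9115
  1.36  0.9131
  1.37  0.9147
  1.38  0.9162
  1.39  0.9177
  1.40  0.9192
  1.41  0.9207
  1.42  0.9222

-0.0911

σ√T = 0.43 × 0.7071 = 0.3041
d₁ = [ln(260/180) + (0.026 − 0.05 + 0.43²/2)·0.5] / 0.3041 = [0.3677 + 0.0342] / 0.3041 = 1.3220 ⇒ 1.32
N(d₁) = N(1.32) = 0.9066
Δ_put = e^(−qT)·(N(d₁) − 1) = 0.9753·(0.9066 − 1) = -0.0911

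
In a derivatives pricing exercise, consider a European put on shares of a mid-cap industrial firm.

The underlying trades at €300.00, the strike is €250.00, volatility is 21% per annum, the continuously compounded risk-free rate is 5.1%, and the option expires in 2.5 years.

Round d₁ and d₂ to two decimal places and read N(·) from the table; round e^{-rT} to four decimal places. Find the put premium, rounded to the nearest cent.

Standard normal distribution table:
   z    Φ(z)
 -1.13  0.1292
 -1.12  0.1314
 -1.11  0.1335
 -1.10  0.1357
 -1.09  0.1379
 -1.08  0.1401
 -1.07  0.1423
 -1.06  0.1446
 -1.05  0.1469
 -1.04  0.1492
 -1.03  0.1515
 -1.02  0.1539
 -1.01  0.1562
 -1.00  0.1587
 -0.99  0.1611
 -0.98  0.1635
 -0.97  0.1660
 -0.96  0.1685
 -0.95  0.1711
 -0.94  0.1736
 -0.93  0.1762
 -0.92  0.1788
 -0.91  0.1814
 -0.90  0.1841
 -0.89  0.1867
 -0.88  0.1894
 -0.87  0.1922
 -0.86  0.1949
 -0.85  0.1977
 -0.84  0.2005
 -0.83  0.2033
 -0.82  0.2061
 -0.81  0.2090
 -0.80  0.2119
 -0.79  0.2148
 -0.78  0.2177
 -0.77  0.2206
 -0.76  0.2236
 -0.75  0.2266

€7.84

T = 2.5;  σ√T = 0.3320
d₁ = [ln(300/250) + (0.051 + ½·0.21²)·2.5] / (σ√T) = (0.1823 + 0.1826) / 0.3320 = 1.0991 ⇒ 1.10
d₂ = 1.0991 − 0.3320 = 0.7671 ⇒ 0.77
e^(−rT) = e^(−0.051·2.5) = 0.8803
P = 250·0.8803·N(-0.77) − 300·N(-1.10) = 250·0.8803·0.2206 − 300·0.1357 = 48.5485 − 40.7100 = 7.8385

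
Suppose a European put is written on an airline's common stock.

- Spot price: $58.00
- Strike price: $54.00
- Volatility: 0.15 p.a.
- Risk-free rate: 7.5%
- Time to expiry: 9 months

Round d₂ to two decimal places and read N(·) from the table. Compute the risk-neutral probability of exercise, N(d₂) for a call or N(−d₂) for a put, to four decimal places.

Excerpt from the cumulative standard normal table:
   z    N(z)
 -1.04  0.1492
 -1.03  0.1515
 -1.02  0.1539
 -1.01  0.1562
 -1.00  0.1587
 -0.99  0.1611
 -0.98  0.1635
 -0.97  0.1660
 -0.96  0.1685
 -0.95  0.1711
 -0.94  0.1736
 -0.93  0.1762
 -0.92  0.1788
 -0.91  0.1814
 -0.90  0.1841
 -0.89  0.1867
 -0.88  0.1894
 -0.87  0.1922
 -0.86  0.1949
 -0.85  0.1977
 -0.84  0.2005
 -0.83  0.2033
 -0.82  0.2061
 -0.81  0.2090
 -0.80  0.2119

0.1788

σ√T = 0.15·√0.75 = 0.1299
d₁ = [ln(58/54) + (0.075 + 0.15²/2)·0.75] / 0.1299 = [0.0715 + 0.0647] / 0.1299 = 1.0481 ⇒ 1.05
d₂ = d₁ − σ√T = 1.0481 − 0.1299 = 0.9182 ⇒ 0.92
Pr(exercise) under Q = N(−d₂) = N(-0.92) = 0.1788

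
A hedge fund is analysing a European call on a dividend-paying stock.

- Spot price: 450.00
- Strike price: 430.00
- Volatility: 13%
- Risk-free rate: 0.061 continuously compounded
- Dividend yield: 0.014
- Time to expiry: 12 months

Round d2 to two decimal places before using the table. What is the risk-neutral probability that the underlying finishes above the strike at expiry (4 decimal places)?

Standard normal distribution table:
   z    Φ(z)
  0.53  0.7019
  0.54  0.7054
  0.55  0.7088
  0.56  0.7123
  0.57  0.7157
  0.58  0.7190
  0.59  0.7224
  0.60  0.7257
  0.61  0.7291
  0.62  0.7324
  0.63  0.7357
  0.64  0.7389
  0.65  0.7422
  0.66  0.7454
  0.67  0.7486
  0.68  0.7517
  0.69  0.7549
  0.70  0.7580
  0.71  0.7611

σ√T = 0.13·√1 = 0.1300
d₁ = [ln(450/430) + (0.061 − 0.014 + 0.13²/2)·1] / 0.1300 = [0.0455 + 0.0554] / 0.1300 = 0.7762 which rounds to 0.78
d₂ = d₁ − σ√T = 0.7762 − 0.1300 = 0.6462 which rounds to 0.65
Risk-neutral Pr[S_T > K] = N(d₂) = N(0.65) = 0.7422

0.7422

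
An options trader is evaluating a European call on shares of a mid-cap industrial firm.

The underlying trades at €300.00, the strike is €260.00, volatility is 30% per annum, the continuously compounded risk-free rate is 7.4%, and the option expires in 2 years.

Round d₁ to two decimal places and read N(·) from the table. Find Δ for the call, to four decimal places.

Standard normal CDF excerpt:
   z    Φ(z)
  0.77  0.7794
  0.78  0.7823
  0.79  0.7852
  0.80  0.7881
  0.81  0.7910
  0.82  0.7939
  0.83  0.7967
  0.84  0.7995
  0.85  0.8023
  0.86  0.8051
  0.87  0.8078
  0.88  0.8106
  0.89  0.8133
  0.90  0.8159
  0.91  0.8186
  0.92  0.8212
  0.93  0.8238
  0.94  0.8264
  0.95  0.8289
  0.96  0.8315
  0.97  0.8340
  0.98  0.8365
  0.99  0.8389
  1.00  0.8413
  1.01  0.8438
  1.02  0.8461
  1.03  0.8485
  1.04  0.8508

0.8159

σ√T = 0.3·√2 = 0.4243
d₁ = [ln(300/260) + (0.074 + ½·0.3²)·2] / (σ√T) = (0.1431 + 0.2380) / 0.4243 = 0.8983 ≈ 0.90
N(d₁) = N(0.90) = 0.8159
Δ_call = N(d₁) = 0.8159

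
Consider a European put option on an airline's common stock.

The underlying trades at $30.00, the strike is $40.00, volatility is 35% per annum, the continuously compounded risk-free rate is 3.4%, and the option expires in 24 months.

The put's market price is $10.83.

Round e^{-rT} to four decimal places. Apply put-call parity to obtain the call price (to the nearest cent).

e^(−rT) = e^(−0.034·2) = 0.9343
Put-call parity: C − P = S − K·e^(−rT) = 30 − 40·0.9343 = 30 − 37.3720 = -7.3720
C = P + (C − P) = 10.83 + (-7.3720) = 3.4580

$3.46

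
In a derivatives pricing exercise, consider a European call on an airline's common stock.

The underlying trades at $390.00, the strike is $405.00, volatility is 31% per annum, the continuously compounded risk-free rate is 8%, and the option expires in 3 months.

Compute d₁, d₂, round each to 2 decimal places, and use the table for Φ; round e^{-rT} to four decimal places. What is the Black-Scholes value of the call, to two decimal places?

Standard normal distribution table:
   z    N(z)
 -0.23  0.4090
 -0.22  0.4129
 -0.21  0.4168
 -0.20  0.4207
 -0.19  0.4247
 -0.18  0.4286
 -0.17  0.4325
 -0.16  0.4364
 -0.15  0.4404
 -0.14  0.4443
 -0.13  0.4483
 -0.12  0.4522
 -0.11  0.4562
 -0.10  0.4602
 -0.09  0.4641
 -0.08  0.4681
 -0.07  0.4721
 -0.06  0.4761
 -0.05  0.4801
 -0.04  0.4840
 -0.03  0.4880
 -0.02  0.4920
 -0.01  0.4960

$20.16

σ√T = 0.31·√0.25 = 0.1550
ln(S/K) + (r + σ²/2)T = ln(390/405) + (0.08 + 0.31²/2)·0.25 = -0.0377 + 0.0320 = -0.0057
d₁ = -0.0057 / 0.1550 = -0.0370 → -0.04
d₂ = d₁ − σ√T = -0.0370 − 0.1550 = -0.1920 → -0.19
e^(−rT) = e^(−0.08·0.25) = 0.9802
N(d₁) = N(-0.04) = 0.4840;  N(d₂) = N(-0.19) = 0.4247
C = 390·0.4840 − 405·0.9802·0.4247 = 188.7600 − 168.5978 = 20.1622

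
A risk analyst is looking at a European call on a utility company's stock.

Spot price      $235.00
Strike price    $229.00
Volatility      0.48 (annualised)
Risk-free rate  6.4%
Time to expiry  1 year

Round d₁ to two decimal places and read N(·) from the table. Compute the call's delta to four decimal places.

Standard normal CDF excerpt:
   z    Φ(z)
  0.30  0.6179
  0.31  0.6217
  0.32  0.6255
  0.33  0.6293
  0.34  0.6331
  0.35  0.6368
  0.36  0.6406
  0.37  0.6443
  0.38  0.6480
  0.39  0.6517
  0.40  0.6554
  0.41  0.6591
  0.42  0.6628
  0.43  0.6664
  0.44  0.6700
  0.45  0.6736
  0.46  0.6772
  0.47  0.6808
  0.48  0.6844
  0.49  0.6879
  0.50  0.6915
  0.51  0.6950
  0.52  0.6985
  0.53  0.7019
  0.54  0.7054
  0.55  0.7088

0.6664

σ√T = 0.48 × 1.0000 = 0.4800
d₁ = [ln(235/229) + (0.064 + ½·0.48²)·1] / (σ√T) = (0.0259 + 0.1792) / 0.4800 = 0.4272 which rounds to 0.43
N(d₁) = N(0.43) = 0.6664
Δ_call = N(d₁) = 0.6664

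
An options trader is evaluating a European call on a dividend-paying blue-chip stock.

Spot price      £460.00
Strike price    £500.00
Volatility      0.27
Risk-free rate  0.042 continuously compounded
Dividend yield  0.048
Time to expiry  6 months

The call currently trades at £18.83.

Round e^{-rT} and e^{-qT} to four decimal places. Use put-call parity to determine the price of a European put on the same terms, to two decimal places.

e^(−qT) = e^(−0.048·0.5) = 0.9763;  e^(−rT) = e^(−0.042·0.5) = 0.9792
Put-call parity: C − P = S·e^(−qT) − K·e^(−rT) = 460·0.9763 − 500·0.9792 = 449.0980 − 489.6000 = -40.5020
P = C − (C − P) = 18.83 − (-40.5020) = 59.3320

£59.33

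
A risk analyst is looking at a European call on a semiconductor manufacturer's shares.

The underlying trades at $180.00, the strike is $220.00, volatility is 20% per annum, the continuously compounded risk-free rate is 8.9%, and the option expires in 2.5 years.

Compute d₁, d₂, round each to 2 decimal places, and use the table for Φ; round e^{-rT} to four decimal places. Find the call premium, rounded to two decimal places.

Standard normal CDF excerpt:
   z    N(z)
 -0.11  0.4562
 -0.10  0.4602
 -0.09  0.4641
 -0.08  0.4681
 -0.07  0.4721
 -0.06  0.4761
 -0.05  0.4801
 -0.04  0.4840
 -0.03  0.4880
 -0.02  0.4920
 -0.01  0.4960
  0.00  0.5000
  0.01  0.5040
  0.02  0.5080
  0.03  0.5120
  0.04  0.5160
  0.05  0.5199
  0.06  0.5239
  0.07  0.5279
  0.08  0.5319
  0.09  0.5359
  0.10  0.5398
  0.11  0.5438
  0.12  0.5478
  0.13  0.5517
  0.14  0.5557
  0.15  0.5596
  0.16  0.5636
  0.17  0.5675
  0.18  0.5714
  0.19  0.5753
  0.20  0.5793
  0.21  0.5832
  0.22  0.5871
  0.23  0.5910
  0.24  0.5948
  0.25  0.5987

σ√T = 0.2·√2.5 = 0.3162
ln(S/K) + (r + σ²/2)T = ln(180/220) + (0.089 + 0.2²/2)·2.5 = -0.2007 + 0.2725 = 0.0718
d₁ = 0.0718 / 0.3162 = 0.2271 ≈ 0.23
d₂ = d₁ − σ√T = 0.2271 − 0.3162 = -0.0891 ≈ -0.09
exp(−rT) = exp(−0.089·2.5) = 0.8005
N(d₁) = N(0.23) = 0.5910;  N(d₂) = N(-0.09) = 0.4641
C = 180·0.5910 − 220·0.8005·0.4641 = 106.3800 − 81.7327 = 24.6473

$24.65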